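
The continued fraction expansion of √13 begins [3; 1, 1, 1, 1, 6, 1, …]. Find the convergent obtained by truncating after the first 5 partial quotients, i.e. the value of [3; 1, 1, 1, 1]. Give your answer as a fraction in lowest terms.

18/5

Start with 1.
1 + 1/(1/1) = 1 + 1/1 = 2/1
1 + 1/(2/1) = 1 + 1/2 = 3/2
1 + 1/(3/2) = 1 + 2/3 = 5/3
3 + 1/(5/3) = 3 + 3/5 = 18/5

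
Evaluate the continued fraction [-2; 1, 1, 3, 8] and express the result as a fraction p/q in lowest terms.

-83/58

a_0 = -2: -2/1
a_1 = 1: -1/1
a_2 = 1: -3/2
a_3 = 3: -10/7
a_4 = 8: -83/58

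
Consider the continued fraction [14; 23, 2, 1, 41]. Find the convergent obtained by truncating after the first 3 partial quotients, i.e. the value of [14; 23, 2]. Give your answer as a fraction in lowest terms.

660/47

a_0 = 14: 14/1
a_1 = 23: 323/23
a_2 = 2: 660/47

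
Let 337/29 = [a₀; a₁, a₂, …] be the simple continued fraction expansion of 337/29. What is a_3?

Repeatedly divide and take the remainder:
337 ÷ 29 → quotient 11, remainder 18
29 ÷ 18 → quotient 1, remainder 11
18 ÷ 11 → quotient 1, remainder 7
11 ÷ 7 → quotient 1, remainder 4

1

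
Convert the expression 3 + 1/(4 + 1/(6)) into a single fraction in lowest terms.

81/25

a_0 = 3: 3/1
a_1 = 4: 13/4
a_2 = 6: 81/25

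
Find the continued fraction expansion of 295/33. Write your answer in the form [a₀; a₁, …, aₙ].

[8; 1, 15, 2]

Repeatedly divide and take the remainder:
295 ÷ 33 → quotient 8, remainder 31
33 ÷ 31 → quotient 1, remainder 2
31 ÷ 2 → quotient 15, remainder 1
2 ÷ 1 → quotient 2, remainder 0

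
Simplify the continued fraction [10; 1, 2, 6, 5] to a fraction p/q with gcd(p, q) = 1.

a_0 = 10: 10/1
a_1 = 1: 11/1
a_2 = 2: 32/3
a_3 = 6: 203/19
a_4 = 5: 1047/98

1047/98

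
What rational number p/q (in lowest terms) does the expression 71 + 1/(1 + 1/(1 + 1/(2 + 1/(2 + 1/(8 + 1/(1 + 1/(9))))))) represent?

a_0 = 71: 71/1
a_1 = 1: 72/1
a_2 = 1: 143/2
a_3 = 2: 358/5
a_4 = 2: 859/12
a_5 = 8: 7230/101
a_6 = 1: 8089/113
a_7 = 9: 80031/1118

80031/1118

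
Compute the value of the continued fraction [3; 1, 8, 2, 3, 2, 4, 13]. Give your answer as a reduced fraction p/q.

34505/8861

Collapse the nested fraction from the inside out:
Start with 13.
4 + 1/(13/1) = 4 + 1/13 = 53/13
2 + 1/(53/13) = 2 + 13/53 = 119/53
3 + 1/(119/53) = 3 + 53/119 = 410/119
2 + 1/(410/119) = 2 + 119/410 = 939/410
8 + 1/(939/410) = 8 + 410/939 = 7922/939
1 + 1/(7922/939) = 1 + 939/7922 = 8861/7922
3 + 1/(8861/7922) = 3 + 7922/8861 = 34505/8861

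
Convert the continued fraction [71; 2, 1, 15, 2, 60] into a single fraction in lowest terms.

Start with 60.
2 + 1/(60/1) = 2 + 1/60 = 121/60
15 + 1/(121/60) = 15 + 60/121 = 1875/121
1 + 1/(1875/121) = 1 + 121/1875 = 1996/1875
2 + 1/(1996/1875) = 2 + 1875/1996 = 5867/1996
71 + 1/(5867/1996) = 71 + 1996/5867 = 418553/5867

418553/5867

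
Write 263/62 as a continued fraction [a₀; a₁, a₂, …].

[4; 4, 7, 2]

Apply division with remainder until the remainder is 0:
263 = 4·62 + 15, so a_0 = 4
62 = 4·15 + 2, so a_1 = 4
15 = 7·2 + 1, so a_2 = 7
2 = 2·1 + 0, so a_3 = 2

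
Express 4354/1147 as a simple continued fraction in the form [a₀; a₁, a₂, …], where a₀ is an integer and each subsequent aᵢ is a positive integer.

[3; 1, 3, 1, 9, 5, 1, 3]

Run the Euclidean algorithm, recording each quotient:
4354 ÷ 1147 → quotient 3, remainder 913
1147 ÷ 913 → quotient 1, remainder 234
913 ÷ 234 → quotient 3, remainder 211
234 ÷ 211 → quotient 1, remainder 23
211 ÷ 23 → quotient 9, remainder 4
23 ÷ 4 → quotient 5, remainder 3
4 ÷ 3 → quotient 1, remainder 1
3 ÷ 1 → quotient 3, remainder 0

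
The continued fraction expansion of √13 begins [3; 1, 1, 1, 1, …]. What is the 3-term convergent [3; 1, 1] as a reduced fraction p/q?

7/2

Start with 1.
1 + 1/(1/1) = 1 + 1/1 = 2/1
3 + 1/(2/1) = 3 + 1/2 = 7/2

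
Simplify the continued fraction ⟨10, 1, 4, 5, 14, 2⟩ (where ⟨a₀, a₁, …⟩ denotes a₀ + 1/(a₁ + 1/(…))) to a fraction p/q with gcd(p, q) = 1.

8257/764

Start with 2.
14 + 1/(2/1) = 14 + 1/2 = 29/2
5 + 1/(29/2) = 5 + 2/29 = 147/29
4 + 1/(147/29) = 4 + 29/147 = 617/147
1 + 1/(617/147) = 1 + 147/617 = 764/617
10 + 1/(764/617) = 10 + 617/764 = 8257/764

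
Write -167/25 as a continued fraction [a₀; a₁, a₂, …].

-167 = -7·25 + 8, so a_0 = -7
25 = 3·8 + 1, so a_1 = 3
8 = 8·1 + 0, so a_2 = 8

[-7; 3, 8]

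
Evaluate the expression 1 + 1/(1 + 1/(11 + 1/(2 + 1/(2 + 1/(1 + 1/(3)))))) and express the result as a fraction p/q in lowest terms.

Collapse the nested fraction from the inside out:
Start with 3.
1 + 1/(3/1) = 1 + 1/3 = 4/3
2 + 1/(4/3) = 2 + 3/4 = 11/4
2 + 1/(11/4) = 2 + 4/11 = 26/11
11 + 1/(26/11) = 11 + 11/26 = 297/26
1 + 1/(297/26) = 1 + 26/297 = 323/297
1 + 1/(323/297) = 1 + 297/323 = 620/323

620/323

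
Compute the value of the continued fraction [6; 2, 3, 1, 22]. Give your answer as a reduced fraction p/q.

Start with 22.
1 + 1/(22/1) = 1 + 1/22 = 23/22
3 + 1/(23/22) = 3 + 22/23 = 91/23
2 + 1/(91/23) = 2 + 23/91 = 205/91
6 + 1/(205/91) = 6 + 91/205 = 1321/205

1321/205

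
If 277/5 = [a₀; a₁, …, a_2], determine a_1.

Run the Euclidean algorithm, recording each quotient:
⌊277/5⌋ = 55, remainder 2
⌊5/2⌋ = 2, remainder 1

2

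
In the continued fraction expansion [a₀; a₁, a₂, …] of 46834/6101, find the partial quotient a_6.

46834 ÷ 6101 → quotient 7, remainder 4127
6101 ÷ 4127 → quotient 1, remainder 1974
4127 ÷ 1974 → quotient 2, remainder 179
1974 ÷ 179 → quotient 11, remainder 5
179 ÷ 5 → quotient 35, remainder 4
5 ÷ 4 → quotient 1, remainder 1
4 ÷ 1 → quotient 4, remainder 0

4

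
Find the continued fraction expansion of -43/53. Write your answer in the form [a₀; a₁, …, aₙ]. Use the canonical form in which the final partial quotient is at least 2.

[-1; 5, 3, 3]

-43 = -1·53 + 10, so a_0 = -1
53 = 5·10 + 3, so a_1 = 5
10 = 3·3 + 1, so a_2 = 3
3 = 3·1 + 0, so a_3 = 3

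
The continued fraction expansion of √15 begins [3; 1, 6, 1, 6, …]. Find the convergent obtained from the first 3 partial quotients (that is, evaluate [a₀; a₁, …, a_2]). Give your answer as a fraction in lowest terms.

27/7

Build up convergents one term at a time:
a_0 = 3: 3/1
a_1 = 1: 4/1
a_2 = 6: 27/7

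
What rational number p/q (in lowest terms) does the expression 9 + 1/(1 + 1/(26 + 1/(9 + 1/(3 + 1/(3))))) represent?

25117/2521

Compute successive convergents:
a_0 = 9: 9/1
a_1 = 1: 10/1
a_2 = 26: 269/27
a_3 = 9: 2431/244
a_4 = 3: 7562/759
a_5 = 3: 25117/2521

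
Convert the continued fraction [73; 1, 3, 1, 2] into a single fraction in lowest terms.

1033/14

Start with 2.
1 + 1/(2/1) = 1 + 1/2 = 3/2
3 + 1/(3/2) = 3 + 2/3 = 11/3
1 + 1/(11/3) = 1 + 3/11 = 14/11
73 + 1/(14/11) = 73 + 11/14 = 1033/14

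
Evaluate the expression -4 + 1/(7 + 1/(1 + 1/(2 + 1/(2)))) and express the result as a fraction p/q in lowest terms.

a_0 = -4: -4/1
a_1 = 7: -27/7
a_2 = 1: -31/8
a_3 = 2: -89/23
a_4 = 2: -209/54

-209/54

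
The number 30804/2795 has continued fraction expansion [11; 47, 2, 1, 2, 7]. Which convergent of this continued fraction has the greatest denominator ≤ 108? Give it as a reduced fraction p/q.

List convergents until the denominator exceeds the bound:
a_0 = 11: 11/1  (≤ bound)
a_1 = 47: 518/47  (≤ bound)
a_2 = 2: 1047/95  (≤ bound)
a_3 = 1: 1565/142  (> 108, stop)

1047/95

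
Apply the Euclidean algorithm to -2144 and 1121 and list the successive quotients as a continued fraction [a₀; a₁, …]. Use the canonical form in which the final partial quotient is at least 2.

-2144 = -2·1121 + 98, so a_0 = -2
1121 = 11·98 + 43, so a_1 = 11
98 = 2·43 + 12, so a_2 = 2
43 = 3·12 + 7, so a_3 = 3
12 = 1·7 + 5, so a_4 = 1
7 = 1·5 + 2, so a_5 = 1
5 = 2·2 + 1, so a_6 = 2
2 = 2·1 + 0, so a_7 = 2

[-2; 11, 2, 3, 1, 1, 2, 2]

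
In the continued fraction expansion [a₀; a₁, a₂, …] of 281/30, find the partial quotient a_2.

Repeatedly divide and take the remainder:
281 = 9·30 + 11, so a_0 = 9
30 = 2·11 + 8, so a_1 = 2
11 = 1·8 + 3, so a_2 = 1

1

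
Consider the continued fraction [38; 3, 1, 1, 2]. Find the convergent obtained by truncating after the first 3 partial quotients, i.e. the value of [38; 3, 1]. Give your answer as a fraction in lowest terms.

153/4

a_0 = 38: 38/1
a_1 = 3: 115/3
a_2 = 1: 153/4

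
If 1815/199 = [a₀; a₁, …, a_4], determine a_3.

1815 ÷ 199 → quotient 9, remainder 24
199 ÷ 24 → quotient 8, remainder 7
24 ÷ 7 → quotient 3, remainder 3
7 ÷ 3 → quotient 2, remainder 1

2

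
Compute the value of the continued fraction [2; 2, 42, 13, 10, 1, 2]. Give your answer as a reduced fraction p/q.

88988/35679

Starting at the tail and folding back:
Start with 2.
1 + 1/(2/1) = 1 + 1/2 = 3/2
10 + 1/(3/2) = 10 + 2/3 = 32/3
13 + 1/(32/3) = 13 + 3/32 = 419/32
42 + 1/(419/32) = 42 + 32/419 = 17630/419
2 + 1/(17630/419) = 2 + 419/17630 = 35679/17630
2 + 1/(35679/17630) = 2 + 17630/35679 = 88988/35679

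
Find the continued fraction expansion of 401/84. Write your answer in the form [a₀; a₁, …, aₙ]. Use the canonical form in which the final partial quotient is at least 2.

⌊401/84⌋ = 4, remainder 65
⌊84/65⌋ = 1, remainder 19
⌊65/19⌋ = 3, remainder 8
⌊19/8⌋ = 2, remainder 3
⌊8/3⌋ = 2, remainder 2
⌊3/2⌋ = 1, remainder 1
⌊2/1⌋ = 2, remainder 0

[4; 1, 3, 2, 2, 1, 2]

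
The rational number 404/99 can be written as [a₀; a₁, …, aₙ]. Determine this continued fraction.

[4; 12, 2, 1, 2]

⌊404/99⌋ = 4, remainder 8
⌊99/8⌋ = 12, remainder 3
⌊8/3⌋ = 2, remainder 2
⌊3/2⌋ = 1, remainder 1
⌊2/1⌋ = 2, remainder 0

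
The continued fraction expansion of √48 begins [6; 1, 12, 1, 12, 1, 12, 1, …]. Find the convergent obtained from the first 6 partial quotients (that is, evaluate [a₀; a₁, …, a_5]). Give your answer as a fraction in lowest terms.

1351/195

Work from the innermost term outward:
Start with 1.
12 + 1/(1/1) = 12 + 1/1 = 13/1
1 + 1/(13/1) = 1 + 1/13 = 14/13
12 + 1/(14/13) = 12 + 13/14 = 181/14
1 + 1/(181/14) = 1 + 14/181 = 195/181
6 + 1/(195/181) = 6 + 181/195 = 1351/195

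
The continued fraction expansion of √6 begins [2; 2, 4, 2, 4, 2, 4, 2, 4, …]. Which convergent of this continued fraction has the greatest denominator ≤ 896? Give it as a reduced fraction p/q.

2158/881

List convergents until the denominator exceeds the bound:
a_0 = 2: 2/1  (≤ bound)
a_1 = 2: 5/2  (≤ bound)
a_2 = 4: 22/9  (≤ bound)
a_3 = 2: 49/20  (≤ bound)
a_4 = 4: 218/89  (≤ bound)
a_5 = 2: 485/198  (≤ bound)
a_6 = 4: 2158/881  (≤ bound)
a_7 = 2: 4801/1960  (> 896, stop)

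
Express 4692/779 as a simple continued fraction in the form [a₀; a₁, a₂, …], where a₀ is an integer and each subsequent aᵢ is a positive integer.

⌊4692/779⌋ = 6, remainder 18
⌊779/18⌋ = 43, remainder 5
⌊18/5⌋ = 3, remainder 3
⌊5/3⌋ = 1, remainder 2
⌊3/2⌋ = 1, remainder 1
⌊2/1⌋ = 2, remainder 0

[6; 43, 3, 1, 1, 2]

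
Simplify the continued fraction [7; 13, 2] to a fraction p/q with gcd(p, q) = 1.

Start with 2.
13 + 1/(2/1) = 13 + 1/2 = 27/2
7 + 1/(27/2) = 7 + 2/27 = 191/27

191/27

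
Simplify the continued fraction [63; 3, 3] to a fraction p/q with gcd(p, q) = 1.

633/10

Build up convergents one term at a time:
a_0 = 63: 63/1
a_1 = 3: 190/3
a_2 = 3: 633/10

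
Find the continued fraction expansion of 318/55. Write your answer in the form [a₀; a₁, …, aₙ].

[5; 1, 3, 1, 1, 2, 2]

Apply division with remainder until the remainder is 0:
318 = 5·55 + 43, so a_0 = 5
55 = 1·43 + 12, so a_1 = 1
43 = 3·12 + 7, so a_2 = 3
12 = 1·7 + 5, so a_3 = 1
7 = 1·5 + 2, so a_4 = 1
5 = 2·2 + 1, so a_5 = 2
2 = 2·1 + 0, so a_6 = 2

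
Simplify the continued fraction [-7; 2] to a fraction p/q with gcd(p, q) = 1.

-13/2

Use the convergent recurrence hₖ = aₖ·hₖ₋₁ + hₖ₋₂ (and likewise for the denominators kₖ):
a_0 = -7: -7/1
a_1 = 2: -13/2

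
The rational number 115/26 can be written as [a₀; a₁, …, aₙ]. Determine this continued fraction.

Repeatedly divide and take the remainder:
115 ÷ 26 → quotient 4, remainder 11
26 ÷ 11 → quotient 2, remainder 4
11 ÷ 4 → quotient 2, remainder 3
4 ÷ 3 → quotient 1, remainder 1
3 ÷ 1 → quotient 3, remainder 0

[4; 2, 2, 1, 3]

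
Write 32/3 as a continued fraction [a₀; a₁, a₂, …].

[10; 1, 2]

Repeatedly divide and take the remainder:
⌊32/3⌋ = 10, remainder 2
⌊3/2⌋ = 1, remainder 1
⌊2/1⌋ = 2, remainder 0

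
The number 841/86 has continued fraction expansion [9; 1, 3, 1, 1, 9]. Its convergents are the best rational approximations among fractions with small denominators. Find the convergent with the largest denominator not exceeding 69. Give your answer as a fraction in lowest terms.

88/9

List convergents until the denominator exceeds the bound:
a_0 = 9: 9/1  (≤ bound)
a_1 = 1: 10/1  (≤ bound)
a_2 = 3: 39/4  (≤ bound)
a_3 = 1: 49/5  (≤ bound)
a_4 = 1: 88/9  (≤ bound)
a_5 = 9: 841/86  (> 69, stop)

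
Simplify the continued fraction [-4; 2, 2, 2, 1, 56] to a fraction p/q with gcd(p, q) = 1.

-3459/964

a_0 = -4: -4/1
a_1 = 2: -7/2
a_2 = 2: -18/5
a_3 = 2: -43/12
a_4 = 1: -61/17
a_5 = 56: -3459/964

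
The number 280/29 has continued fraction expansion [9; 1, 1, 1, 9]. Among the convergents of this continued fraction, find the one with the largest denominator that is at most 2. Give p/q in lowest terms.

19/2

List convergents until the denominator exceeds the bound:
a_0 = 9: 9/1  (≤ bound)
a_1 = 1: 10/1  (≤ bound)
a_2 = 1: 19/2  (≤ bound)
a_3 = 1: 29/3  (> 2, stop)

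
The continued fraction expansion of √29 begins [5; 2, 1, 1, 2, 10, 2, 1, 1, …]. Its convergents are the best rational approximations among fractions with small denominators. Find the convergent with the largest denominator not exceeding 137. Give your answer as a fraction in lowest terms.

a_0 = 5: 5/1  (≤ bound)
a_1 = 2: 11/2  (≤ bound)
a_2 = 1: 16/3  (≤ bound)
a_3 = 1: 27/5  (≤ bound)
a_4 = 2: 70/13  (≤ bound)
a_5 = 10: 727/135  (≤ bound)
a_6 = 2: 1524/283  (> 137, stop)

727/135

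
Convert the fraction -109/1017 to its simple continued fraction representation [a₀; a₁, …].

-109 = -1·1017 + 908, so a_0 = -1
1017 = 1·908 + 109, so a_1 = 1
908 = 8·109 + 36, so a_2 = 8
109 = 3·36 + 1, so a_3 = 3
36 = 36·1 + 0, so a_4 = 36

[-1; 1, 8, 3, 36]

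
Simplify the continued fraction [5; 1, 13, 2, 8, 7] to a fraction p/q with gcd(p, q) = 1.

Compute successive convergents:
a_0 = 5: 5/1
a_1 = 1: 6/1
a_2 = 13: 83/14
a_3 = 2: 172/29
a_4 = 8: 1459/246
a_5 = 7: 10385/1751

10385/1751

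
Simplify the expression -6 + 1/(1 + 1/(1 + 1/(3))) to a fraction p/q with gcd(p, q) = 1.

-38/7

Compute successive convergents:
a_0 = -6: -6/1
a_1 = 1: -5/1
a_2 = 1: -11/2
a_3 = 3: -38/7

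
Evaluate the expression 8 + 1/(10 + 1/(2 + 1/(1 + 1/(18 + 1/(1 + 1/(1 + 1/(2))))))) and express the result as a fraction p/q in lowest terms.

Start with 2.
1 + 1/(2/1) = 1 + 1/2 = 3/2
1 + 1/(3/2) = 1 + 2/3 = 5/3
18 + 1/(5/3) = 18 + 3/5 = 93/5
1 + 1/(93/5) = 1 + 5/93 = 98/93
2 + 1/(98/93) = 2 + 93/98 = 289/98
10 + 1/(289/98) = 10 + 98/289 = 2988/289
8 + 1/(2988/289) = 8 + 289/2988 = 24193/2988

24193/2988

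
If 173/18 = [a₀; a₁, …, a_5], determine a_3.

1

173 = 9·18 + 11, so a_0 = 9
18 = 1·11 + 7, so a_1 = 1
11 = 1·7 + 4, so a_2 = 1
7 = 1·4 + 3, so a_3 = 1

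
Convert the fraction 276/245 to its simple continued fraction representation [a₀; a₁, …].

⌊276/245⌋ = 1, remainder 31
⌊245/31⌋ = 7, remainder 28
⌊31/28⌋ = 1, remainder 3
⌊28/3⌋ = 9, remainder 1
⌊3/1⌋ = 3, remainder 0

[1; 7, 1, 9, 3]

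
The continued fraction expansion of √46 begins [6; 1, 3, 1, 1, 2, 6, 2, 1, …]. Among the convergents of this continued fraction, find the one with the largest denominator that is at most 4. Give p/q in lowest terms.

List convergents until the denominator exceeds the bound:
a_0 = 6: 6/1  (≤ bound)
a_1 = 1: 7/1  (≤ bound)
a_2 = 3: 27/4  (≤ bound)
a_3 = 1: 34/5  (> 4, stop)

27/4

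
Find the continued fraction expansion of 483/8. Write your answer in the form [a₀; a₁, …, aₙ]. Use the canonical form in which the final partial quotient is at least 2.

Repeatedly divide and take the remainder:
⌊483/8⌋ = 60, remainder 3
⌊8/3⌋ = 2, remainder 2
⌊3/2⌋ = 1, remainder 1
⌊2/1⌋ = 2, remainder 0

[60; 2, 1, 2]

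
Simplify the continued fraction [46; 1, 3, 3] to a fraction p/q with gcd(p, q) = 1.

Starting at the tail and folding back:
Start with 3.
3 + 1/(3/1) = 3 + 1/3 = 10/3
1 + 1/(10/3) = 1 + 3/10 = 13/10
46 + 1/(13/10) = 46 + 10/13 = 608/13

608/13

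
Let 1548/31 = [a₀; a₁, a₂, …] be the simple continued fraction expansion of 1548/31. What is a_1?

1

1548 = 49·31 + 29, so a_0 = 49
31 = 1·29 + 2, so a_1 = 1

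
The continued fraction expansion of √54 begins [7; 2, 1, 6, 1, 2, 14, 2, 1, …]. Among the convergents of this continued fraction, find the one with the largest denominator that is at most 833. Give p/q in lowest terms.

485/66

a_0 = 7: 7/1  (≤ bound)
a_1 = 2: 15/2  (≤ bound)
a_2 = 1: 22/3  (≤ bound)
a_3 = 6: 147/20  (≤ bound)
a_4 = 1: 169/23  (≤ bound)
a_5 = 2: 485/66  (≤ bound)
a_6 = 14: 6959/947  (> 833, stop)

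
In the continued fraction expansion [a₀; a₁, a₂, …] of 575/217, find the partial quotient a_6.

10

575 ÷ 217 → quotient 2, remainder 141
217 ÷ 141 → quotient 1, remainder 76
141 ÷ 76 → quotient 1, remainder 65
76 ÷ 65 → quotient 1, remainder 11
65 ÷ 11 → quotient 5, remainder 10
11 ÷ 10 → quotient 1, remainder 1
10 ÷ 1 → quotient 10, remainder 0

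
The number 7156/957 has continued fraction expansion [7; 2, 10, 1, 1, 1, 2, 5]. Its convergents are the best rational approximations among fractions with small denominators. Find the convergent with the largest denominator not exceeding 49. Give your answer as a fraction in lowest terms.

329/44

List convergents until the denominator exceeds the bound:
a_0 = 7: 7/1  (≤ bound)
a_1 = 2: 15/2  (≤ bound)
a_2 = 10: 157/21  (≤ bound)
a_3 = 1: 172/23  (≤ bound)
a_4 = 1: 329/44  (≤ bound)
a_5 = 1: 501/67  (> 49, stop)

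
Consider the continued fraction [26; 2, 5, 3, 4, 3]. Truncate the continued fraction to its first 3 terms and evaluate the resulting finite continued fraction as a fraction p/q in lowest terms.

291/11

a_0 = 26: 26/1
a_1 = 2: 53/2
a_2 = 5: 291/11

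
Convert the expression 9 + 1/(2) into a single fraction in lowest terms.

19/2

Build up convergents one term at a time:
a_0 = 9: 9/1
a_1 = 2: 19/2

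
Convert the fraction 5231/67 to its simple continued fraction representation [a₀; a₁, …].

[78; 13, 2, 2]

Run the Euclidean algorithm, recording each quotient:
5231 = 78·67 + 5, so a_0 = 78
67 = 13·5 + 2, so a_1 = 13
5 = 2·2 + 1, so a_2 = 2
2 = 2·1 + 0, so a_3 = 2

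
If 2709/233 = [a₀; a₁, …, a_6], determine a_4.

⌊2709/233⌋ = 11, remainder 146
⌊233/146⌋ = 1, remainder 87
⌊146/87⌋ = 1, remainder 59
⌊87/59⌋ = 1, remainder 28
⌊59/28⌋ = 2, remainder 3

2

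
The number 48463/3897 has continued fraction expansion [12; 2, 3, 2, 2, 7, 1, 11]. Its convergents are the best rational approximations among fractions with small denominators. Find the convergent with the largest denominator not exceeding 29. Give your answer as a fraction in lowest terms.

199/16

List convergents until the denominator exceeds the bound:
a_0 = 12: 12/1  (≤ bound)
a_1 = 2: 25/2  (≤ bound)
a_2 = 3: 87/7  (≤ bound)
a_3 = 2: 199/16  (≤ bound)
a_4 = 2: 485/39  (> 29, stop)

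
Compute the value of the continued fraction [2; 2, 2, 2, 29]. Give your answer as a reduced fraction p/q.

Start with 29.
2 + 1/(29/1) = 2 + 1/29 = 59/29
2 + 1/(59/29) = 2 + 29/59 = 147/59
2 + 1/(147/59) = 2 + 59/147 = 353/147
2 + 1/(353/147) = 2 + 147/353 = 853/353

853/353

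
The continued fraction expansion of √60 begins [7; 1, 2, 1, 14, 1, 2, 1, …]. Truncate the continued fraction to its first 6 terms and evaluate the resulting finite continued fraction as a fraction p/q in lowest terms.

Start with 1.
14 + 1/(1/1) = 14 + 1/1 = 15/1
1 + 1/(15/1) = 1 + 1/15 = 16/15
2 + 1/(16/15) = 2 + 15/16 = 47/16
1 + 1/(47/16) = 1 + 16/47 = 63/47
7 + 1/(63/47) = 7 + 47/63 = 488/63

488/63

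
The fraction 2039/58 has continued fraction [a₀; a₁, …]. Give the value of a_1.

6

Apply division with remainder until the remainder is 0:
⌊2039/58⌋ = 35, remainder 9
⌊58/9⌋ = 6, remainder 4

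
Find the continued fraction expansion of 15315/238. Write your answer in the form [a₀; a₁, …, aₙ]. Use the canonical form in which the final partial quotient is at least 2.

15315 = 64·238 + 83, so a_0 = 64
238 = 2·83 + 72, so a_1 = 2
83 = 1·72 + 11, so a_2 = 1
72 = 6·11 + 6, so a_3 = 6
11 = 1·6 + 5, so a_4 = 1
6 = 1·5 + 1, so a_5 = 1
5 = 5·1 + 0, so a_6 = 5

[64; 2, 1, 6, 1, 1, 5]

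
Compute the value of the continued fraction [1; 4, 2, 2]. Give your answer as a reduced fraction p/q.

Work from the innermost term outward:
Start with 2.
2 + 1/(2/1) = 2 + 1/2 = 5/2
4 + 1/(5/2) = 4 + 2/5 = 22/5
1 + 1/(22/5) = 1 + 5/22 = 27/22

27/22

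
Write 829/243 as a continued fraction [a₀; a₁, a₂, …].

⌊829/243⌋ = 3, remainder 100
⌊243/100⌋ = 2, remainder 43
⌊100/43⌋ = 2, remainder 14
⌊43/14⌋ = 3, remainder 1
⌊14/1⌋ = 14, remainder 0

[3; 2, 2, 3, 14]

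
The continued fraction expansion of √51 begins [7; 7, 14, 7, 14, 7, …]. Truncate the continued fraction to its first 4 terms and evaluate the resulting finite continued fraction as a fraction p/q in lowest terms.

Start with 7.
14 + 1/(7/1) = 14 + 1/7 = 99/7
7 + 1/(99/7) = 7 + 7/99 = 700/99
7 + 1/(700/99) = 7 + 99/700 = 4999/700

4999/700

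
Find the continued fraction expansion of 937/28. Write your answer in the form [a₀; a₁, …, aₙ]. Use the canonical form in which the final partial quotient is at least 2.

⌊937/28⌋ = 33, remainder 13
⌊28/13⌋ = 2, remainder 2
⌊13/2⌋ = 6, remainder 1
⌊2/1⌋ = 2, remainder 0

[33; 2, 6, 2]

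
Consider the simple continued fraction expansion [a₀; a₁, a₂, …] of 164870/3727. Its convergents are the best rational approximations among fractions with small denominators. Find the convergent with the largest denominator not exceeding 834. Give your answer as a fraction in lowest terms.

30656/693

List convergents until the denominator exceeds the bound:
a_0 = 44: 44/1  (≤ bound)
a_1 = 4: 177/4  (≤ bound)
a_2 = 4: 752/17  (≤ bound)
a_3 = 2: 1681/38  (≤ bound)
a_4 = 3: 5795/131  (≤ bound)
a_5 = 5: 30656/693  (≤ bound)
a_6 = 2: 67107/1517  (> 834, stop)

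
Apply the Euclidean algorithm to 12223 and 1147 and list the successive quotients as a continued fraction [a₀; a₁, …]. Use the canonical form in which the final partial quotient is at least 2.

[10; 1, 1, 1, 10, 3, 1, 8]

12223 = 10·1147 + 753, so a_0 = 10
1147 = 1·753 + 394, so a_1 = 1
753 = 1·394 + 359, so a_2 = 1
394 = 1·359 + 35, so a_3 = 1
359 = 10·35 + 9, so a_4 = 10
35 = 3·9 + 8, so a_5 = 3
9 = 1·8 + 1, so a_6 = 1
8 = 8·1 + 0, so a_7 = 8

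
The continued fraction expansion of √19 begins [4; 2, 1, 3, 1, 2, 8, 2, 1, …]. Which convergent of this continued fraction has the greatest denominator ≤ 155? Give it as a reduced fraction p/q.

a_0 = 4: 4/1  (≤ bound)
a_1 = 2: 9/2  (≤ bound)
a_2 = 1: 13/3  (≤ bound)
a_3 = 3: 48/11  (≤ bound)
a_4 = 1: 61/14  (≤ bound)
a_5 = 2: 170/39  (≤ bound)
a_6 = 8: 1421/326  (> 155, stop)

170/39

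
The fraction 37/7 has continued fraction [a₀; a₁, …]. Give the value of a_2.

2

Apply division with remainder until the remainder is 0:
⌊37/7⌋ = 5, remainder 2
⌊7/2⌋ = 3, remainder 1
⌊2/1⌋ = 2, remainder 0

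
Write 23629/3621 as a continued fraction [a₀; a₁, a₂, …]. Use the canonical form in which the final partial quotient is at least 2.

[6; 1, 1, 9, 3, 2, 26]

23629 ÷ 3621 → quotient 6, remainder 1903
3621 ÷ 1903 → quotient 1, remainder 1718
1903 ÷ 1718 → quotient 1, remainder 185
1718 ÷ 185 → quotient 9, remainder 53
185 ÷ 53 → quotient 3, remainder 26
53 ÷ 26 → quotient 2, remainder 1
26 ÷ 1 → quotient 26, remainder 0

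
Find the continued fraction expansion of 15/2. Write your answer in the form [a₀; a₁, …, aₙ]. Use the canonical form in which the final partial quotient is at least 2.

Repeatedly divide and take the remainder:
15 ÷ 2 → quotient 7, remainder 1
2 ÷ 1 → quotient 2, remainder 0

[7; 2]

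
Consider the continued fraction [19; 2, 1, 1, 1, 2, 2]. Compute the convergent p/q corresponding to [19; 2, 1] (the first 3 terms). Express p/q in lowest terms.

58/3

a_0 = 19: 19/1
a_1 = 2: 39/2
a_2 = 1: 58/3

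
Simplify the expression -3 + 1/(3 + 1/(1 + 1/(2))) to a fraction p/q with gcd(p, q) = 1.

a_0 = -3: -3/1
a_1 = 3: -8/3
a_2 = 1: -11/4
a_3 = 2: -30/11

-30/11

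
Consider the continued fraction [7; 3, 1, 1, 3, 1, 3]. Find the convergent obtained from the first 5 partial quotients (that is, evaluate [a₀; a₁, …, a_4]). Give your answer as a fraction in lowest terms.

Starting at the tail and folding back:
Start with 3.
1 + 1/(3/1) = 1 + 1/3 = 4/3
1 + 1/(4/3) = 1 + 3/4 = 7/4
3 + 1/(7/4) = 3 + 4/7 = 25/7
7 + 1/(25/7) = 7 + 7/25 = 182/25

182/25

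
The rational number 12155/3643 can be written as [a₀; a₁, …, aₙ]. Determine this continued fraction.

[3; 2, 1, 34, 35]

⌊12155/3643⌋ = 3, remainder 1226
⌊3643/1226⌋ = 2, remainder 1191
⌊1226/1191⌋ = 1, remainder 35
⌊1191/35⌋ = 34, remainder 1
⌊35/1⌋ = 35, remainder 0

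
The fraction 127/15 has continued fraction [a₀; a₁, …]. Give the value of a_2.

Apply division with remainder until the remainder is 0:
127 = 8·15 + 7, so a_0 = 8
15 = 2·7 + 1, so a_1 = 2
7 = 7·1 + 0, so a_2 = 7

7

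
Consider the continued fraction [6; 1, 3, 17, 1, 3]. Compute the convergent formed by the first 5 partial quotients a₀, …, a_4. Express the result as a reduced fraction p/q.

493/73

Use the convergent recurrence hₖ = aₖ·hₖ₋₁ + hₖ₋₂ (and likewise for the denominators kₖ):
a_0 = 6: 6/1
a_1 = 1: 7/1
a_2 = 3: 27/4
a_3 = 17: 466/69
a_4 = 1: 493/73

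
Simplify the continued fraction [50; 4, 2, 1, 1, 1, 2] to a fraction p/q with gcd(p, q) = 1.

a_0 = 50: 50/1
a_1 = 4: 201/4
a_2 = 2: 452/9
a_3 = 1: 653/13
a_4 = 1: 1105/22
a_5 = 1: 1758/35
a_6 = 2: 4621/92

4621/92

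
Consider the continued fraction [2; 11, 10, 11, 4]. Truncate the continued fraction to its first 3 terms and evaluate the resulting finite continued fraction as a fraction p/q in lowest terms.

Use the convergent recurrence hₖ = aₖ·hₖ₋₁ + hₖ₋₂ (and likewise for the denominators kₖ):
a_0 = 2: 2/1
a_1 = 11: 23/11
a_2 = 10: 232/111

232/111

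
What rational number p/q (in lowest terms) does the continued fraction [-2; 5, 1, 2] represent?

Build up convergents one term at a time:
a_0 = -2: -2/1
a_1 = 5: -9/5
a_2 = 1: -11/6
a_3 = 2: -31/17

-31/17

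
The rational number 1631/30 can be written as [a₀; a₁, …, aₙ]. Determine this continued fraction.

Apply division with remainder until the remainder is 0:
1631 ÷ 30 → quotient 54, remainder 11
30 ÷ 11 → quotient 2, remainder 8
11 ÷ 8 → quotient 1, remainder 3
8 ÷ 3 → quotient 2, remainder 2
3 ÷ 2 → quotient 1, remainder 1
2 ÷ 1 → quotient 2, remainder 0

[54; 2, 1, 2, 1, 2]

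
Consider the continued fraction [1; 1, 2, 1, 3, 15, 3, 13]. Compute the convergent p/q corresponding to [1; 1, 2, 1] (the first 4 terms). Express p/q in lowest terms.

7/4

a_0 = 1: 1/1
a_1 = 1: 2/1
a_2 = 2: 5/3
a_3 = 1: 7/4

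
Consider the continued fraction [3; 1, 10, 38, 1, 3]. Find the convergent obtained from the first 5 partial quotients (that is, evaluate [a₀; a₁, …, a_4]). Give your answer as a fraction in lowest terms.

Use the convergent recurrence hₖ = aₖ·hₖ₋₁ + hₖ₋₂ (and likewise for the denominators kₖ):
a_0 = 3: 3/1
a_1 = 1: 4/1
a_2 = 10: 43/11
a_3 = 38: 1638/419
a_4 = 1: 1681/430

1681/430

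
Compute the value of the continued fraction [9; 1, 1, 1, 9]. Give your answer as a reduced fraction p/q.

a_0 = 9: 9/1
a_1 = 1: 10/1
a_2 = 1: 19/2
a_3 = 1: 29/3
a_4 = 9: 280/29

280/29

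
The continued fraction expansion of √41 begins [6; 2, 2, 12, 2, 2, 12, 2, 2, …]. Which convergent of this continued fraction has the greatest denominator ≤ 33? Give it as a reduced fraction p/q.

32/5

a_0 = 6: 6/1  (≤ bound)
a_1 = 2: 13/2  (≤ bound)
a_2 = 2: 32/5  (≤ bound)
a_3 = 12: 397/62  (> 33, stop)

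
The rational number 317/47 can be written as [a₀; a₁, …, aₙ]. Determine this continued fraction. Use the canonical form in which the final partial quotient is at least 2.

[6; 1, 2, 1, 11]

317 ÷ 47 → quotient 6, remainder 35
47 ÷ 35 → quotient 1, remainder 12
35 ÷ 12 → quotient 2, remainder 11
12 ÷ 11 → quotient 1, remainder 1
11 ÷ 1 → quotient 11, remainder 0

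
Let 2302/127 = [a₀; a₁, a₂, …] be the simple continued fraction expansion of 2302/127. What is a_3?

2302 ÷ 127 → quotient 18, remainder 16
127 ÷ 16 → quotient 7, remainder 15
16 ÷ 15 → quotient 1, remainder 1
15 ÷ 1 → quotient 15, remainder 0

15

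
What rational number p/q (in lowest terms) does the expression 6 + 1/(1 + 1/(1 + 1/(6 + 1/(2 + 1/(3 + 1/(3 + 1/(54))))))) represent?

Build up convergents one term at a time:
a_0 = 6: 6/1
a_1 = 1: 7/1
a_2 = 1: 13/2
a_3 = 6: 85/13
a_4 = 2: 183/28
a_5 = 3: 634/97
a_6 = 3: 2085/319
a_7 = 54: 113224/17323

113224/17323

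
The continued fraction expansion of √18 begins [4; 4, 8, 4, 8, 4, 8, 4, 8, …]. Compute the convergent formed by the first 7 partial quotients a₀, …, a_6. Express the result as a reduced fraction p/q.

Start with 8.
4 + 1/(8/1) = 4 + 1/8 = 33/8
8 + 1/(33/8) = 8 + 8/33 = 272/33
4 + 1/(272/33) = 4 + 33/272 = 1121/272
8 + 1/(1121/272) = 8 + 272/1121 = 9240/1121
4 + 1/(9240/1121) = 4 + 1121/9240 = 38081/9240
4 + 1/(38081/9240) = 4 + 9240/38081 = 161564/38081

161564/38081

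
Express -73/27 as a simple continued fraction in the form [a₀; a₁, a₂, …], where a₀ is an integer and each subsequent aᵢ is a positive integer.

-73 ÷ 27 → quotient -3, remainder 8
27 ÷ 8 → quotient 3, remainder 3
8 ÷ 3 → quotient 2, remainder 2
3 ÷ 2 → quotient 1, remainder 1
2 ÷ 1 → quotient 2, remainder 0

[-3; 3, 2, 1, 2]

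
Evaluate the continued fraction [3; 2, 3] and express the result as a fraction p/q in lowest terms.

Start with 3.
2 + 1/(3/1) = 2 + 1/3 = 7/3
3 + 1/(7/3) = 3 + 3/7 = 24/7

24/7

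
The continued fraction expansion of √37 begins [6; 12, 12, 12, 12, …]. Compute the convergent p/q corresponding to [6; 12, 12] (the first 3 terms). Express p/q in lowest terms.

a_0 = 6: 6/1
a_1 = 12: 73/12
a_2 = 12: 882/145

882/145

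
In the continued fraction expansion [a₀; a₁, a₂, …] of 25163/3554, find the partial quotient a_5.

Run the Euclidean algorithm, recording each quotient:
25163 = 7·3554 + 285, so a_0 = 7
3554 = 12·285 + 134, so a_1 = 12
285 = 2·134 + 17, so a_2 = 2
134 = 7·17 + 15, so a_3 = 7
17 = 1·15 + 2, so a_4 = 1
15 = 7·2 + 1, so a_5 = 7

7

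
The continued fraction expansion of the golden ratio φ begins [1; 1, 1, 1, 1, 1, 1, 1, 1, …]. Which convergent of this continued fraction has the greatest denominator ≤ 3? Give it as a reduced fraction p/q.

5/3

a_0 = 1: 1/1  (≤ bound)
a_1 = 1: 2/1  (≤ bound)
a_2 = 1: 3/2  (≤ bound)
a_3 = 1: 5/3  (≤ bound)
a_4 = 1: 8/5  (> 3, stop)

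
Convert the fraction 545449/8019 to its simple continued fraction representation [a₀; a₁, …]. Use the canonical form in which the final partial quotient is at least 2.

[68; 51, 13, 12]

545449 = 68·8019 + 157, so a_0 = 68
8019 = 51·157 + 12, so a_1 = 51
157 = 13·12 + 1, so a_2 = 13
12 = 12·1 + 0, so a_3 = 12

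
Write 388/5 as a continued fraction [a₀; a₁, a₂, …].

[77; 1, 1, 2]

Repeatedly divide and take the remainder:
⌊388/5⌋ = 77, remainder 3
⌊5/3⌋ = 1, remainder 2
⌊3/2⌋ = 1, remainder 1
⌊2/1⌋ = 2, remainder 0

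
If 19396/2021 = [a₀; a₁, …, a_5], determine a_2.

1

19396 ÷ 2021 → quotient 9, remainder 1207
2021 ÷ 1207 → quotient 1, remainder 814
1207 ÷ 814 → quotient 1, remainder 393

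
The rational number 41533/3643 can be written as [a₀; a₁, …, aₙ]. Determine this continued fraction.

⌊41533/3643⌋ = 11, remainder 1460
⌊3643/1460⌋ = 2, remainder 723
⌊1460/723⌋ = 2, remainder 14
⌊723/14⌋ = 51, remainder 9
⌊14/9⌋ = 1, remainder 5
⌊9/5⌋ = 1, remainder 4
⌊5/4⌋ = 1, remainder 1
⌊4/1⌋ = 4, remainder 0

[11; 2, 2, 51, 1, 1, 1, 4]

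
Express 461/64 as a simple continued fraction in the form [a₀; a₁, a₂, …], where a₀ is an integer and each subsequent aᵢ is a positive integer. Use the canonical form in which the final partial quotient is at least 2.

461 ÷ 64 → quotient 7, remainder 13
64 ÷ 13 → quotient 4, remainder 12
13 ÷ 12 → quotient 1, remainder 1
12 ÷ 1 → quotient 12, remainder 0

[7; 4, 1, 12]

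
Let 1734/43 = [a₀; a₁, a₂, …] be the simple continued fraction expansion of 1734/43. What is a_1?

3

Apply division with remainder until the remainder is 0:
⌊1734/43⌋ = 40, remainder 14
⌊43/14⌋ = 3, remainder 1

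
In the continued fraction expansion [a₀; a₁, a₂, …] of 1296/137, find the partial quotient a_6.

2

⌊1296/137⌋ = 9, remainder 63
⌊137/63⌋ = 2, remainder 11
⌊63/11⌋ = 5, remainder 8
⌊11/8⌋ = 1, remainder 3
⌊8/3⌋ = 2, remainder 2
⌊3/2⌋ = 1, remainder 1
⌊2/1⌋ = 2, remainder 0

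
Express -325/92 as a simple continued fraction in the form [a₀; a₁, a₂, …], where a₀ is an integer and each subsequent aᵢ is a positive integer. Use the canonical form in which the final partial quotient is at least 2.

[-4; 2, 7, 6]

-325 ÷ 92 → quotient -4, remainder 43
92 ÷ 43 → quotient 2, remainder 6
43 ÷ 6 → quotient 7, remainder 1
6 ÷ 1 → quotient 6, remainder 0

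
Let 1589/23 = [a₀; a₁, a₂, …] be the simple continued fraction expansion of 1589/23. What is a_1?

Run the Euclidean algorithm, recording each quotient:
1589 = 69·23 + 2, so a_0 = 69
23 = 11·2 + 1, so a_1 = 11

11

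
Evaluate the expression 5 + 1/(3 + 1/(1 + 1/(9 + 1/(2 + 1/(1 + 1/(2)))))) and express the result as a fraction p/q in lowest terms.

1703/324

Start with 2.
1 + 1/(2/1) = 1 + 1/2 = 3/2
2 + 1/(3/2) = 2 + 2/3 = 8/3
9 + 1/(8/3) = 9 + 3/8 = 75/8
1 + 1/(75/8) = 1 + 8/75 = 83/75
3 + 1/(83/75) = 3 + 75/83 = 324/83
5 + 1/(324/83) = 5 + 83/324 = 1703/324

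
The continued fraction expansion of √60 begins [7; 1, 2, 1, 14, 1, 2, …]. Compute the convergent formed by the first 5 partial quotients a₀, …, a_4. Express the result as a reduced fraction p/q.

457/59

Collapse the nested fraction from the inside out:
Start with 14.
1 + 1/(14/1) = 1 + 1/14 = 15/14
2 + 1/(15/14) = 2 + 14/15 = 44/15
1 + 1/(44/15) = 1 + 15/44 = 59/44
7 + 1/(59/44) = 7 + 44/59 = 457/59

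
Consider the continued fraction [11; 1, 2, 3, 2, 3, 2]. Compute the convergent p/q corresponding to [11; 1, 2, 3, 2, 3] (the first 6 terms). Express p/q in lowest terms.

a_0 = 11: 11/1
a_1 = 1: 12/1
a_2 = 2: 35/3
a_3 = 3: 117/10
a_4 = 2: 269/23
a_5 = 3: 924/79

924/79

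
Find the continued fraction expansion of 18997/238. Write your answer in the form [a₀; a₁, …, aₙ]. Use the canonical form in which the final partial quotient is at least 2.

[79; 1, 4, 1, 1, 6, 1, 2]

18997 = 79·238 + 195, so a_0 = 79
238 = 1·195 + 43, so a_1 = 1
195 = 4·43 + 23, so a_2 = 4
43 = 1·23 + 20, so a_3 = 1
23 = 1·20 + 3, so a_4 = 1
20 = 6·3 + 2, so a_5 = 6
3 = 1·2 + 1, so a_6 = 1
2 = 2·1 + 0, so a_7 = 2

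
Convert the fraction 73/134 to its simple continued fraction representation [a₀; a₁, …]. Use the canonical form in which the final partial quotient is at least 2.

[0; 1, 1, 5, 12]

Repeatedly divide and take the remainder:
73 = 0·134 + 73, so a_0 = 0
134 = 1·73 + 61, so a_1 = 1
73 = 1·61 + 12, so a_2 = 1
61 = 5·12 + 1, so a_3 = 5
12 = 12·1 + 0, so a_4 = 12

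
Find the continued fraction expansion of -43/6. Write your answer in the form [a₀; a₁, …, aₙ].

[-8; 1, 5]

-43 = -8·6 + 5, so a_0 = -8
6 = 1·5 + 1, so a_1 = 1
5 = 5·1 + 0, so a_2 = 5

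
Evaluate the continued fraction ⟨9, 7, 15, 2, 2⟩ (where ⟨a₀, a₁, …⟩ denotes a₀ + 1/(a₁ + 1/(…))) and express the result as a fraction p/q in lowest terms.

4973/544

Start with 2.
2 + 1/(2/1) = 2 + 1/2 = 5/2
15 + 1/(5/2) = 15 + 2/5 = 77/5
7 + 1/(77/5) = 7 + 5/77 = 544/77
9 + 1/(544/77) = 9 + 77/544 = 4973/544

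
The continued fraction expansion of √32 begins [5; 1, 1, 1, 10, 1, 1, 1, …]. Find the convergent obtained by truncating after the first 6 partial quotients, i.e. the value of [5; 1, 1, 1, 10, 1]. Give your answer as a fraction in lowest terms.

Collapse the nested fraction from the inside out:
Start with 1.
10 + 1/(1/1) = 10 + 1/1 = 11/1
1 + 1/(11/1) = 1 + 1/11 = 12/11
1 + 1/(12/11) = 1 + 11/12 = 23/12
1 + 1/(23/12) = 1 + 12/23 = 35/23
5 + 1/(35/23) = 5 + 23/35 = 198/35

198/35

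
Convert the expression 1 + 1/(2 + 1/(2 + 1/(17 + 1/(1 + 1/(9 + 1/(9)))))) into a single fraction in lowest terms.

Start with 9.
9 + 1/(9/1) = 9 + 1/9 = 82/9
1 + 1/(82/9) = 1 + 9/82 = 91/82
17 + 1/(91/82) = 17 + 82/91 = 1629/91
2 + 1/(1629/91) = 2 + 91/1629 = 3349/1629
2 + 1/(3349/1629) = 2 + 1629/3349 = 8327/3349
1 + 1/(8327/3349) = 1 + 3349/8327 = 11676/8327

11676/8327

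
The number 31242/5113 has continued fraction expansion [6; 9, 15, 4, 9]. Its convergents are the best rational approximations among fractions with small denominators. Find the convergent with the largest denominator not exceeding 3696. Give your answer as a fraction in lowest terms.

3379/553

a_0 = 6: 6/1  (≤ bound)
a_1 = 9: 55/9  (≤ bound)
a_2 = 15: 831/136  (≤ bound)
a_3 = 4: 3379/553  (≤ bound)
a_4 = 9: 31242/5113  (> 3696, stop)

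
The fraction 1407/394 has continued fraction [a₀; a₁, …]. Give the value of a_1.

1

⌊1407/394⌋ = 3, remainder 225
⌊394/225⌋ = 1, remainder 169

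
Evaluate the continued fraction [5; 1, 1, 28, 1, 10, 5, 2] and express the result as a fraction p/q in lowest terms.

39854/7235

a_0 = 5: 5/1
a_1 = 1: 6/1
a_2 = 1: 11/2
a_3 = 28: 314/57
a_4 = 1: 325/59
a_5 = 10: 3564/647
a_6 = 5: 18145/3294
a_7 = 2: 39854/7235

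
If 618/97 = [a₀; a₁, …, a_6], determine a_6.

Repeatedly divide and take the remainder:
⌊618/97⌋ = 6, remainder 36
⌊97/36⌋ = 2, remainder 25
⌊36/25⌋ = 1, remainder 11
⌊25/11⌋ = 2, remainder 3
⌊11/3⌋ = 3, remainder 2
⌊3/2⌋ = 1, remainder 1
⌊2/1⌋ = 2, remainder 0

2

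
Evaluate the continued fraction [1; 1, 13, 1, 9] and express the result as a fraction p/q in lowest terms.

288/149

Build up convergents one term at a time:
a_0 = 1: 1/1
a_1 = 1: 2/1
a_2 = 13: 27/14
a_3 = 1: 29/15
a_4 = 9: 288/149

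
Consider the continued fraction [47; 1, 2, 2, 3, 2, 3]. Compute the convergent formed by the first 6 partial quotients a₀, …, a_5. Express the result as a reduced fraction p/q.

Start with 2.
3 + 1/(2/1) = 3 + 1/2 = 7/2
2 + 1/(7/2) = 2 + 2/7 = 16/7
2 + 1/(16/7) = 2 + 7/16 = 39/16
1 + 1/(39/16) = 1 + 16/39 = 55/39
47 + 1/(55/39) = 47 + 39/55 = 2624/55

2624/55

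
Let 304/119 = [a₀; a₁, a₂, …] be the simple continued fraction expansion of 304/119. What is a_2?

Run the Euclidean algorithm, recording each quotient:
304 ÷ 119 → quotient 2, remainder 66
119 ÷ 66 → quotient 1, remainder 53
66 ÷ 53 → quotient 1, remainder 13

1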